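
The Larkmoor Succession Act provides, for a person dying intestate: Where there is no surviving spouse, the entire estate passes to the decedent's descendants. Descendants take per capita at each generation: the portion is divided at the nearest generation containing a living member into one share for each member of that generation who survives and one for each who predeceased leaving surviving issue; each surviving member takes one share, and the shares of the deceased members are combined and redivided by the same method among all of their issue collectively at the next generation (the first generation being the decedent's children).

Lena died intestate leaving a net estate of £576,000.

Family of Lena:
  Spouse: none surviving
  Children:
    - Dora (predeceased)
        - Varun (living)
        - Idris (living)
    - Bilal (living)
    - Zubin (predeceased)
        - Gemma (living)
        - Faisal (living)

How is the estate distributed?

Varun: £96,000; Idris: £96,000; Bilal: £192,000; Gemma: £96,000; Faisal: £96,000

The entire £576,000 passes to the descendants.
That amount (£576,000) is divided at the children's generation into 3 shares of £192,000. Bilal takes £192,000. The 2 shares of the deceased (Dora and Zubin) are combined into a pool of £384,000.
That pool (£384,000) is divided at the grandchildren's generation equally among Varun, Idris, Gemma, and Faisal: £96,000 each.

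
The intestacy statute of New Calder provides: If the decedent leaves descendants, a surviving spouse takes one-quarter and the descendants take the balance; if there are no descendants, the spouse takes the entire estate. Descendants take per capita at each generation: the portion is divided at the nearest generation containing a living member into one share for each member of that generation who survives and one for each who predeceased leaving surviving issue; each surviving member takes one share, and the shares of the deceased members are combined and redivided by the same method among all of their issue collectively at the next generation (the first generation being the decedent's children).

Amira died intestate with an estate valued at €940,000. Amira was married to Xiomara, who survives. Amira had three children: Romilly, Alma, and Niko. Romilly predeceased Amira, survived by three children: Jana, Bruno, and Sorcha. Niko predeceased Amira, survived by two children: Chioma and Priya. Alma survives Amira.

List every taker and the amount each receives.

Xiomara: €235,000; Jana: €94,000; Bruno: €94,000; Sorcha: €94,000; Alma: €235,000; Chioma: €94,000; Priya: €94,000

Xiomara takes one-quarter of €940,000 = €235,000. The remaining €705,000 passes to the descendants.
The descendants' portion (€705,000) is divided at the children's generation into 3 shares of €235,000. Alma takes €235,000. The 2 shares of the deceased (Romilly and Niko) are combined into a pool of €470,000.
That pool (€470,000) is divided at the grandchildren's generation equally among Jana, Bruno, Sorcha, Chioma, and Priya: €94,000 each.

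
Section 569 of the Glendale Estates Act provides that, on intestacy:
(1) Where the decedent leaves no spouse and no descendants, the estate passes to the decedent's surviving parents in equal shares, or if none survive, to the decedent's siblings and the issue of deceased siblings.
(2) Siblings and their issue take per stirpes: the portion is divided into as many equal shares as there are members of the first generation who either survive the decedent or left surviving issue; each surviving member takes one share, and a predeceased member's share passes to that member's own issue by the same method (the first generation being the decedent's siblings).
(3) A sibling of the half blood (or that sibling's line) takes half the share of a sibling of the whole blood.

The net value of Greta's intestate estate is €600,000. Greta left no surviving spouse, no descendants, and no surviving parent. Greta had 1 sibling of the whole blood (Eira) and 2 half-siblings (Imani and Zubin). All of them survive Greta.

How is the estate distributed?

The entire €600,000 passes to the siblings and their issue.
Counting each half-blood sibling's line as half a unit, there are 2 units in €600,000, so one unit is €300,000. Whole-blood lines (Eira) take €300,000 each; half-blood lines (Imani and Zubin) take €150,000 each.

Imani: €150,000; Zubin: €150,000; Eira: €300,000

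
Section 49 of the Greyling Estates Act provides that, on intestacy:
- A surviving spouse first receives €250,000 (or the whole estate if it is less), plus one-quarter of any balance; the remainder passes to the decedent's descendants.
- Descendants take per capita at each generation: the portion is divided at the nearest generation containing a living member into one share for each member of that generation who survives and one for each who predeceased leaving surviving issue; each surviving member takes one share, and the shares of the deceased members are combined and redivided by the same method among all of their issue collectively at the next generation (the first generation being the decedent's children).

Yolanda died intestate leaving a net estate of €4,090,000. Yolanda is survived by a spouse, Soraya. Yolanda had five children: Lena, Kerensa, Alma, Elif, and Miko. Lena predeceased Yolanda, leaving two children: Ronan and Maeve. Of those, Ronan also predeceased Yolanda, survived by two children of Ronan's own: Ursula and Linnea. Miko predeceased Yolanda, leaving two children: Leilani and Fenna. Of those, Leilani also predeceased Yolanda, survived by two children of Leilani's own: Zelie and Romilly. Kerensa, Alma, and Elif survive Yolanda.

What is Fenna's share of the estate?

Soraya first takes €250,000, leaving a balance of €3,840,000. Soraya then takes one-quarter of the balance (€960,000), for a total of €1,210,000. The remaining €2,880,000 passes to the descendants.
The descendants' portion (€2,880,000) is divided at the children's generation into 5 shares of €576,000. Kerensa, Alma, and Elif each take €576,000. The 2 shares of the deceased (Lena and Miko) are combined into a pool of €1,152,000.
That pool (€1,152,000) is divided at the grandchildren's generation into 4 shares of €288,000. Maeve and Fenna each take €288,000. The 2 shares of the deceased (Ronan and Leilani) are combined into a pool of €576,000.
That pool (€576,000) is divided at the great-grandchildren's generation equally among Ursula, Linnea, Zelie, and Romilly: €144,000 each.

Fenna receives €288,000.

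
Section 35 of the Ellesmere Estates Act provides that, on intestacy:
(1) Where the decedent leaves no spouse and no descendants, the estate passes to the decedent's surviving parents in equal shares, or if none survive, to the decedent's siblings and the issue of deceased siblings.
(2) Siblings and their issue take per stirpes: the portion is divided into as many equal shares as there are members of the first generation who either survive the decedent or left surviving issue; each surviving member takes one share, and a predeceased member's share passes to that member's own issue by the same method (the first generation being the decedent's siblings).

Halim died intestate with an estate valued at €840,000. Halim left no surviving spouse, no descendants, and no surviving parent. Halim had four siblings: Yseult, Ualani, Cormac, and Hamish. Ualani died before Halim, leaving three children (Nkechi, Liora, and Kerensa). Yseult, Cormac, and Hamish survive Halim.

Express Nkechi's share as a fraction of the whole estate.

The entire €840,000 passes to the siblings and their issue.
That amount (€840,000) is divided into 4 shares of €210,000: Yseult, Cormac, and Hamish each take €210,000; Ualani's €210,000 share passes to Ualani's issue.
Ualani's share (€210,000) is divided into 3 shares of €70,000: Nkechi, Liora, and Kerensa each take €70,000.

Nkechi receives 1/12 of the estate.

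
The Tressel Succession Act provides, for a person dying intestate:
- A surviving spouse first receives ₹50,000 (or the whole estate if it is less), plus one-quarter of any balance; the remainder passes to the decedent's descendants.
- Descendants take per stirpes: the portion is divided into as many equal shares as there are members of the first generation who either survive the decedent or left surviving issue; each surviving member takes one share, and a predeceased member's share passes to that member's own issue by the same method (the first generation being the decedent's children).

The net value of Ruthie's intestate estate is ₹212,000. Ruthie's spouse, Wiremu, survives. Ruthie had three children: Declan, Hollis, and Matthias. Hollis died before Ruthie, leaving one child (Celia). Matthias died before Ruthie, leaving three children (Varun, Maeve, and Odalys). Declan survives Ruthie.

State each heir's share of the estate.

Wiremu: ₹90,500; Declan: ₹40,500; Celia: ₹40,500; Varun: ₹13,500; Maeve: ₹13,500; Odalys: ₹13,500

Wiremu first takes ₹50,000, leaving a balance of ₹162,000. Wiremu then takes one-quarter of the balance (₹40,500), for a total of ₹90,500. The remaining ₹121,500 passes to the descendants.
The descendants' portion (₹121,500) is divided into 3 shares of ₹40,500: Declan takes ₹40,500; Hollis's ₹40,500 share passes to Hollis's issue; Matthias's ₹40,500 share passes to Matthias's issue.
Hollis's share (₹40,500) passes entirely to Celia.
Matthias's share (₹40,500) is divided into 3 shares of ₹13,500: Varun, Maeve, and Odalys each take ₹13,500.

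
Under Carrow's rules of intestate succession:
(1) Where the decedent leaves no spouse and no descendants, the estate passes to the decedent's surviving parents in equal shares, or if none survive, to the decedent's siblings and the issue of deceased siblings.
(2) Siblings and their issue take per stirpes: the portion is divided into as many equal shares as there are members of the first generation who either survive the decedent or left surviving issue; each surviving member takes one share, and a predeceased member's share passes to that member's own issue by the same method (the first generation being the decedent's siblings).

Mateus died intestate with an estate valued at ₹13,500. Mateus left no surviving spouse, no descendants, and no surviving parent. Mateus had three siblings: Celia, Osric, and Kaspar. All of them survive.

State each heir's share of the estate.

Celia: ₹4,500; Osric: ₹4,500; Kaspar: ₹4,500

The entire ₹13,500 passes to the siblings and their issue.
That amount (₹13,500) is divided into 3 shares of ₹4,500: Celia, Osric, and Kaspar each take ₹4,500.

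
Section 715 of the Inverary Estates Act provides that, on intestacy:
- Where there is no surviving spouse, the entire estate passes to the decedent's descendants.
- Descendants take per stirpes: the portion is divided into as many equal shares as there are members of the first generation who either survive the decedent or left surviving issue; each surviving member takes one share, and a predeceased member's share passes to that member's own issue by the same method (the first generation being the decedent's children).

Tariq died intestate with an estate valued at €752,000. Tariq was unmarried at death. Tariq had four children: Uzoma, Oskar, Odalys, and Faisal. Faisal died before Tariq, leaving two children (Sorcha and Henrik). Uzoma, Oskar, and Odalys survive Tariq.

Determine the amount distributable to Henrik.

The entire €752,000 passes to the descendants.
That amount (€752,000) is divided into 4 shares of €188,000: Uzoma, Oskar, and Odalys each take €188,000; Faisal's €188,000 share passes to Faisal's issue.
Faisal's share (€188,000) is divided into 2 shares of €94,000: Sorcha and Henrik each take €94,000.

Henrik receives €94,000.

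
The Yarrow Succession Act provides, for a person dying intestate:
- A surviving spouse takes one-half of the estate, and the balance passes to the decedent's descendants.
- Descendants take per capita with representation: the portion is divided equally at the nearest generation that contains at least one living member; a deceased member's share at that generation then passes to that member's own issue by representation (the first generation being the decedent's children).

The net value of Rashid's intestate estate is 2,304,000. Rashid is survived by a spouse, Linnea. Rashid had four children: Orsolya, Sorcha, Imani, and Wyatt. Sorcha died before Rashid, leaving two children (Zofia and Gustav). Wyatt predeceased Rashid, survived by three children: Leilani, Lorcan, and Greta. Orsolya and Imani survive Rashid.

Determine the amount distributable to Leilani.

Linnea takes one-half of 2,304,000 = 1,152,000. The remaining 1,152,000 passes to the descendants.
The descendants' portion (1,152,000) is divided into 4 shares of 288,000: Orsolya and Imani each take 288,000; Sorcha's 288,000 share passes to Sorcha's issue; Wyatt's 288,000 share passes to Wyatt's issue.
Sorcha's share (288,000) is divided into 2 shares of 144,000: Zofia and Gustav each take 144,000.
Wyatt's share (288,000) is divided into 3 shares of 96,000: Leilani, Lorcan, and Greta each take 96,000.

Leilani receives 96,000.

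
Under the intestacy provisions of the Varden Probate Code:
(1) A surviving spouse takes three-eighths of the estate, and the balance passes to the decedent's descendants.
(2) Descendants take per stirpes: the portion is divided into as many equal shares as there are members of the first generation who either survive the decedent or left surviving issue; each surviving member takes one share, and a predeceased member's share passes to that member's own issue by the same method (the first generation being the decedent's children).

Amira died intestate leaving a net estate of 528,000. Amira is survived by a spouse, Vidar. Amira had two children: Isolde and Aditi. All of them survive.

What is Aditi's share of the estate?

Aditi receives 165,000.

Vidar takes three-eighths of 528,000 = 198,000. The remaining 330,000 passes to the descendants.
The descendants' portion (330,000) is divided into 2 shares of 165,000: Isolde and Aditi each take 165,000.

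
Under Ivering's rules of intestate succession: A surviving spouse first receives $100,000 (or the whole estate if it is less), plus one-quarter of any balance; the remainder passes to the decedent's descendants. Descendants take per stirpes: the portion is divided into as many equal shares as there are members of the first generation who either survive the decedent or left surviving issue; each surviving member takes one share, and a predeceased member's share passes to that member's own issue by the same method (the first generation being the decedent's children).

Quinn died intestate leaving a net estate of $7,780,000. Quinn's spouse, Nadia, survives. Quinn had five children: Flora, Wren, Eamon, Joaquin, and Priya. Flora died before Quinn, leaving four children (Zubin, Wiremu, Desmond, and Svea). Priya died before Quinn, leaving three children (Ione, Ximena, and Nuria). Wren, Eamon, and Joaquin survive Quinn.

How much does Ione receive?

Nadia first takes $100,000, leaving a balance of $7,680,000. Nadia then takes one-quarter of the balance ($1,920,000), for a total of $2,020,000. The remaining $5,760,000 passes to the descendants.
The descendants' portion ($5,760,000) is divided into 5 shares of $1,152,000: Wren, Eamon, and Joaquin each take $1,152,000; Flora's $1,152,000 share passes to Flora's issue; Priya's $1,152,000 share passes to Priya's issue.
Flora's share ($1,152,000) is divided into 4 shares of $288,000: Zubin, Wiremu, Desmond, and Svea each take $288,000.
Priya's share ($1,152,000) is divided into 3 shares of $384,000: Ione, Ximena, and Nuria each take $384,000.

Ione receives $384,000.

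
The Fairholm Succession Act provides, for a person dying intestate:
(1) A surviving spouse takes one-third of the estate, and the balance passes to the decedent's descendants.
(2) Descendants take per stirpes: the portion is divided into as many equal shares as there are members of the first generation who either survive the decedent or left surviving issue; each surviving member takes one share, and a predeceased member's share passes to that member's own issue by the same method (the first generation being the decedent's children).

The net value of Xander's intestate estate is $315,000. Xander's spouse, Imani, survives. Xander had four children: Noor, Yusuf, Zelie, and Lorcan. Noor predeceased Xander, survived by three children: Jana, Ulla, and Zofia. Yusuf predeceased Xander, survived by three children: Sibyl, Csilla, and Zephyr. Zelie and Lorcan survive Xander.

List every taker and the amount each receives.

Imani takes one-third of $315,000 = $105,000. The remaining $210,000 passes to the descendants.
The descendants' portion ($210,000) is divided into 4 shares of $52,500: Zelie and Lorcan each take $52,500; Noor's $52,500 share passes to Noor's issue; Yusuf's $52,500 share passes to Yusuf's issue.
Noor's share ($52,500) is divided into 3 shares of $17,500: Jana, Ulla, and Zofia each take $17,500.
Yusuf's share ($52,500) is divided into 3 shares of $17,500: Sibyl, Csilla, and Zephyr each take $17,500.

Imani: $105,000; Jana: $17,500; Ulla: $17,500; Zofia: $17,500; Sibyl: $17,500; Csilla: $17,500; Zephyr: $17,500; Zelie: $52,500; Lorcan: $52,500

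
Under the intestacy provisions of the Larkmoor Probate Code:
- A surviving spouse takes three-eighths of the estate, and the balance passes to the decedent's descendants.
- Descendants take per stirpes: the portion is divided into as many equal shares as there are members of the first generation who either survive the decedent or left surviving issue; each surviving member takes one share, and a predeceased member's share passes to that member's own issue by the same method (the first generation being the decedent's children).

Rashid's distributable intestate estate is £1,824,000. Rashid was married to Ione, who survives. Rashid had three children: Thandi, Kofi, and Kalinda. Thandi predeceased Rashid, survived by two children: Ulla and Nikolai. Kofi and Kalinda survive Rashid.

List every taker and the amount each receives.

Ione takes three-eighths of £1,824,000 = £684,000. The remaining £1,140,000 passes to the descendants.
The descendants' portion (£1,140,000) is divided into 3 shares of £380,000: Kofi and Kalinda each take £380,000; Thandi's £380,000 share passes to Thandi's issue.
Thandi's share (£380,000) is divided into 2 shares of £190,000: Ulla and Nikolai each take £190,000.

Ione: £684,000; Ulla: £190,000; Nikolai: £190,000; Kofi: £380,000; Kalinda: £380,000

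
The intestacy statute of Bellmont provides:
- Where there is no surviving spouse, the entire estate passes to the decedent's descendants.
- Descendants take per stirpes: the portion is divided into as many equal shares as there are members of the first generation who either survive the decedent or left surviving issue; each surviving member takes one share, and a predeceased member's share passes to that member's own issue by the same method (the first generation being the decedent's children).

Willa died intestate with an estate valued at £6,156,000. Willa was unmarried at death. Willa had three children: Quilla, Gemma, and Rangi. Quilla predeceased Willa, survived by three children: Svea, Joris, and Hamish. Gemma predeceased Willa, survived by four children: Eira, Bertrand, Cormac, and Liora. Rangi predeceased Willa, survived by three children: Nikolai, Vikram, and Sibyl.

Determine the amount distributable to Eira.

Eira receives £513,000.

The entire £6,156,000 passes to the descendants.
That amount (£6,156,000) is divided into 3 shares of £2,052,000: Quilla's £2,052,000 share passes to Quilla's issue; Gemma's £2,052,000 share passes to Gemma's issue; Rangi's £2,052,000 share passes to Rangi's issue.
Quilla's share (£2,052,000) is divided into 3 shares of £684,000: Svea, Joris, and Hamish each take £684,000.
Gemma's share (£2,052,000) is divided into 4 shares of £513,000: Eira, Bertrand, Cormac, and Liora each take £513,000.
Rangi's share (£2,052,000) is divided into 3 shares of £684,000: Nikolai, Vikram, and Sibyl each take £684,000.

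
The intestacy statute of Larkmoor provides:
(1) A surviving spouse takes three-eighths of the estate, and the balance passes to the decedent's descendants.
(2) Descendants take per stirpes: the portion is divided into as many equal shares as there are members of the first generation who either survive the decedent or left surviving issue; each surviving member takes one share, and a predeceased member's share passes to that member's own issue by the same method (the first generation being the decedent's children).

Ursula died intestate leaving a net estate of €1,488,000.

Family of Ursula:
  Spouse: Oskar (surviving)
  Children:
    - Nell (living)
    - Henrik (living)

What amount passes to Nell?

Oskar takes three-eighths of €1,488,000 = €558,000. The remaining €930,000 passes to the descendants.
The descendants' portion (€930,000) is divided into 2 shares of €465,000: Nell and Henrik each take €465,000.

Nell receives €465,000.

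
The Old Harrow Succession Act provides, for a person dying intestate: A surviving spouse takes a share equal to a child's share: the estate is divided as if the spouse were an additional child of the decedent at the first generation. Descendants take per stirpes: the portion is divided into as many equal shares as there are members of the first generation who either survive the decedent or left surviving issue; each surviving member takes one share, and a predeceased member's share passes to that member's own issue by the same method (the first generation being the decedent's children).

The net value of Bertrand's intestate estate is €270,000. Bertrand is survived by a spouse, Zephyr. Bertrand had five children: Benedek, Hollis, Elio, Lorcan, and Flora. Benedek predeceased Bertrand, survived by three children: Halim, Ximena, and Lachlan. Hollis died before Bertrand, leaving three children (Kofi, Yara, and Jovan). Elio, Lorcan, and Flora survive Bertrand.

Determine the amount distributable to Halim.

The spouse counts as an additional share at the children's level, so there are 6 primary shares of €45,000. Zephyr takes one such share (€45,000).
The children's combined portion (€225,000) is divided into 5 shares of €45,000: Elio, Lorcan, and Flora each take €45,000; Benedek's €45,000 share passes to Benedek's issue; Hollis's €45,000 share passes to Hollis's issue.
Benedek's share (€45,000) is divided into 3 shares of €15,000: Halim, Ximena, and Lachlan each take €15,000.
Hollis's share (€45,000) is divided into 3 shares of €15,000: Kofi, Yara, and Jovan each take €15,000.

Halim receives €15,000.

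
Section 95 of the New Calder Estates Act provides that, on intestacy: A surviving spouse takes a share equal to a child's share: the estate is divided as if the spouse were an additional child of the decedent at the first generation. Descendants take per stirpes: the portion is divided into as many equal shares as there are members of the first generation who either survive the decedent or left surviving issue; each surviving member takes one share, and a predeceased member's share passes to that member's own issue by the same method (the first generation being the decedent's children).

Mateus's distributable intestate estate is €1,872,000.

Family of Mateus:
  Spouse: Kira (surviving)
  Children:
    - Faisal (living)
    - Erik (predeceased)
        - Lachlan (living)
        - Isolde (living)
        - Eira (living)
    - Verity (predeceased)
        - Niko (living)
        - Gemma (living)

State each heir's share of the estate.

Kira: €468,000; Faisal: €468,000; Lachlan: €156,000; Isolde: €156,000; Eira: €156,000; Niko: €234,000; Gemma: €234,000

The spouse counts as an additional share at the children's level, so there are 4 primary shares of €468,000. Kira takes one such share (€468,000).
The children's combined portion (€1,404,000) is divided into 3 shares of €468,000: Faisal takes €468,000; Erik's €468,000 share passes to Erik's issue; Verity's €468,000 share passes to Verity's issue.
Erik's share (€468,000) is divided into 3 shares of €156,000: Lachlan, Isolde, and Eira each take €156,000.
Verity's share (€468,000) is divided into 2 shares of €234,000: Niko and Gemma each take €234,000.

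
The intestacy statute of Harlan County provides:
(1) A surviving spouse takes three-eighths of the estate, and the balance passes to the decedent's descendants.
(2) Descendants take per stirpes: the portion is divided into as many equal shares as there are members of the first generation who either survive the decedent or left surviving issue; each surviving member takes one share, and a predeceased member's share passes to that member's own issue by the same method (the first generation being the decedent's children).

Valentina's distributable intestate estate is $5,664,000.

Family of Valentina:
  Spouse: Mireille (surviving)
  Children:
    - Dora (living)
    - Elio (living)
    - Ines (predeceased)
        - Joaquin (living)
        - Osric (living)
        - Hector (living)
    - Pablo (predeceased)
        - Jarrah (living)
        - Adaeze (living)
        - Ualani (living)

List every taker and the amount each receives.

Mireille takes three-eighths of $5,664,000 = $2,124,000. The remaining $3,540,000 passes to the descendants.
The descendants' portion ($3,540,000) is divided into 4 shares of $885,000: Dora and Elio each take $885,000; Ines's $885,000 share passes to Ines's issue; Pablo's $885,000 share passes to Pablo's issue.
Ines's share ($885,000) is divided into 3 shares of $295,000: Joaquin, Osric, and Hector each take $295,000.
Pablo's share ($885,000) is divided into 3 shares of $295,000: Jarrah, Adaeze, and Ualani each take $295,000.

Mireille: $2,124,000; Dora: $885,000; Elio: $885,000; Joaquin: $295,000; Osric: $295,000; Hector: $295,000; Jarrah: $295,000; Adaeze: $295,000; Ualani: $295,000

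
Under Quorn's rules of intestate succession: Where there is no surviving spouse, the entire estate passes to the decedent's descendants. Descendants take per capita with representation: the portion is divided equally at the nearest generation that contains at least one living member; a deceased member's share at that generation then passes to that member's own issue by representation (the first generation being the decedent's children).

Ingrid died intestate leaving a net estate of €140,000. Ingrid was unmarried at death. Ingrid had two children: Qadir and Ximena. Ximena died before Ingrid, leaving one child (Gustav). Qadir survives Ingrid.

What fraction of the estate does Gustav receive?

Gustav receives 1/2 of the estate.

The entire €140,000 passes to the descendants.
That amount (€140,000) is divided into 2 shares of €70,000: Qadir takes €70,000; Ximena's €70,000 share passes to Ximena's issue.
Ximena's share (€70,000) passes entirely to Gustav.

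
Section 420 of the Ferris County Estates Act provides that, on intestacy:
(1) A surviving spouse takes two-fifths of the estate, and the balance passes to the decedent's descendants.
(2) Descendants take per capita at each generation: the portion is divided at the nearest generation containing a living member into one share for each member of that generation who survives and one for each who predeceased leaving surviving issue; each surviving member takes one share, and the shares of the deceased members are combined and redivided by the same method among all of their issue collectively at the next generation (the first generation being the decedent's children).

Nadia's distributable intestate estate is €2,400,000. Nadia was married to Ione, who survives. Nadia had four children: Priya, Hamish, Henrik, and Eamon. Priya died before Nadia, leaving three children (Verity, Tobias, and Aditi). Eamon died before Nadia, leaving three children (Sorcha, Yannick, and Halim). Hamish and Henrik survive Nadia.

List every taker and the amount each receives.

Ione: €960,000; Verity: €120,000; Tobias: €120,000; Aditi: €120,000; Hamish: €360,000; Henrik: €360,000; Sorcha: €120,000; Yannick: €120,000; Halim: €120,000

Ione takes two-fifths of €2,400,000 = €960,000. The remaining €1,440,000 passes to the descendants.
The descendants' portion (€1,440,000) is divided at the children's generation into 4 shares of €360,000. Hamish and Henrik each take €360,000. The 2 shares of the deceased (Priya and Eamon) are combined into a pool of €720,000.
That pool (€720,000) is divided at the grandchildren's generation equally among Verity, Tobias, Aditi, Sorcha, Yannick, and Halim: €120,000 each.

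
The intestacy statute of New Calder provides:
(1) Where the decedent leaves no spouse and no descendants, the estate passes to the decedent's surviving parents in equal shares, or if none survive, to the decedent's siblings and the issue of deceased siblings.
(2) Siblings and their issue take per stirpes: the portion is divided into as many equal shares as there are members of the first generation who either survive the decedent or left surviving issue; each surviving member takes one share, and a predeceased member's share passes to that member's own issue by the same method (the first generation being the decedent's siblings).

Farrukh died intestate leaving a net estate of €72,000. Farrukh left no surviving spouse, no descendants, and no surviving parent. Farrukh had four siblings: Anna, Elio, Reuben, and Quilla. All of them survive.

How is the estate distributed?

The entire €72,000 passes to the siblings and their issue.
That amount (€72,000) is divided into 4 shares of €18,000: Anna, Elio, Reuben, and Quilla each take €18,000.

Anna: €18,000; Elio: €18,000; Reuben: €18,000; Quilla: €18,000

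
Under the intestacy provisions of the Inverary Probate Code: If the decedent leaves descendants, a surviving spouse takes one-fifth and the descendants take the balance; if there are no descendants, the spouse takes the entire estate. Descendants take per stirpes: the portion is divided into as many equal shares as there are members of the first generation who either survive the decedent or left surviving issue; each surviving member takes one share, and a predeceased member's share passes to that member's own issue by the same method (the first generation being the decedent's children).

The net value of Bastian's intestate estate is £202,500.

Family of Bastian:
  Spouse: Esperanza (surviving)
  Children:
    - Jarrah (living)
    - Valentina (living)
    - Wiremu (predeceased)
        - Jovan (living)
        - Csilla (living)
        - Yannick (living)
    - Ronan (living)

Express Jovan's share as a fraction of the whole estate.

Jovan receives 1/15 of the estate.

Esperanza takes one-fifth of £202,500 = £40,500. The remaining £162,000 passes to the descendants.
The descendants' portion (£162,000) is divided into 4 shares of £40,500: Jarrah, Valentina, and Ronan each take £40,500; Wiremu's £40,500 share passes to Wiremu's issue.
Wiremu's share (£40,500) is divided into 3 shares of £13,500: Jovan, Csilla, and Yannick each take £13,500.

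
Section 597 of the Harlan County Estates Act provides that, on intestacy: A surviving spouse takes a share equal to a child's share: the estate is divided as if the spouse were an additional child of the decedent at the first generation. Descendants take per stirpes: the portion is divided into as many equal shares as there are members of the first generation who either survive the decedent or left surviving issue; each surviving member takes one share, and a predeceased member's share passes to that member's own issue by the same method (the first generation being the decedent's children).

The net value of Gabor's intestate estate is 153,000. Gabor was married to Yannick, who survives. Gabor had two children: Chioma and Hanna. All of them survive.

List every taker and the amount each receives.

Yannick: 51,000; Chioma: 51,000; Hanna: 51,000

The spouse counts as an additional share at the children's level, so there are 3 primary shares of 51,000. Yannick takes one such share (51,000).
The children's combined portion (102,000) is divided into 2 shares of 51,000: Chioma and Hanna each take 51,000.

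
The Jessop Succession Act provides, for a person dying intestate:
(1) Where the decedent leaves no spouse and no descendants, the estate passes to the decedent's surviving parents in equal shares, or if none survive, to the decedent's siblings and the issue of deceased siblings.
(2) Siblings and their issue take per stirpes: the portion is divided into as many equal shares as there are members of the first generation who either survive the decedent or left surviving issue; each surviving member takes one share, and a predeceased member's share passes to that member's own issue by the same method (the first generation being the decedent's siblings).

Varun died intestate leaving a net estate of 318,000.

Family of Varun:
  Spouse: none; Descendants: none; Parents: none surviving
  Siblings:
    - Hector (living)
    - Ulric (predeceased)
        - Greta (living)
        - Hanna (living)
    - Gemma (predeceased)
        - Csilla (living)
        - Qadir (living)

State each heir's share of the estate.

The entire 318,000 passes to the siblings and their issue.
That amount (318,000) is divided into 3 shares of 106,000: Hector takes 106,000; Ulric's 106,000 share passes to Ulric's issue; Gemma's 106,000 share passes to Gemma's issue.
Ulric's share (106,000) is divided into 2 shares of 53,000: Greta and Hanna each take 53,000.
Gemma's share (106,000) is divided into 2 shares of 53,000: Csilla and Qadir each take 53,000.

Hector: 106,000; Greta: 53,000; Hanna: 53,000; Csilla: 53,000; Qadir: 53,000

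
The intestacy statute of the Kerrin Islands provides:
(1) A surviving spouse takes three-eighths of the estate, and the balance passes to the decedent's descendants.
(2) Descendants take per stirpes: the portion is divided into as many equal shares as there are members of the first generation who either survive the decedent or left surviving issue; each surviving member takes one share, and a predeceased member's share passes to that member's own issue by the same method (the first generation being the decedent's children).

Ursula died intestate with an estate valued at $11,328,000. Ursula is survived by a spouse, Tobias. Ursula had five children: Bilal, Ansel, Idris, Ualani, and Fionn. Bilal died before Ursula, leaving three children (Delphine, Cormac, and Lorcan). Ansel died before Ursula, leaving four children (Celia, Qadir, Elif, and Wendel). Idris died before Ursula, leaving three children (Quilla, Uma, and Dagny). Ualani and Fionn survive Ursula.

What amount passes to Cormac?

Tobias takes three-eighths of $11,328,000 = $4,248,000. The remaining $7,080,000 passes to the descendants.
The descendants' portion ($7,080,000) is divided into 5 shares of $1,416,000: Ualani and Fionn each take $1,416,000; Bilal's $1,416,000 share passes to Bilal's issue; Ansel's $1,416,000 share passes to Ansel's issue; Idris's $1,416,000 share passes to Idris's issue.
Bilal's share ($1,416,000) is divided into 3 shares of $472,000: Delphine, Cormac, and Lorcan each take $472,000.
Ansel's share ($1,416,000) is divided into 4 shares of $354,000: Celia, Qadir, Elif, and Wendel each take $354,000.
Idris's share ($1,416,000) is divided into 3 shares of $472,000: Quilla, Uma, and Dagny each take $472,000.

Cormac receives $472,000.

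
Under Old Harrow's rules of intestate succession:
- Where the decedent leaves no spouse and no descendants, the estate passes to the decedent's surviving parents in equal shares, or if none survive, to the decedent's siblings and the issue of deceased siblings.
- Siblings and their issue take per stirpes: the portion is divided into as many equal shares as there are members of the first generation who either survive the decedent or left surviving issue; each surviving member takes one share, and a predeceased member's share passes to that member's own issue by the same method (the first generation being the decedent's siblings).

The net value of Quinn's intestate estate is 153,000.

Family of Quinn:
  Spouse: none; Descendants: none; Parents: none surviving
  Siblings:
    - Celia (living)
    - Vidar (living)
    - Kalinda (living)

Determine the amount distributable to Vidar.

Vidar receives 51,000.

The entire 153,000 passes to the siblings and their issue.
That amount (153,000) is divided into 3 shares of 51,000: Celia, Vidar, and Kalinda each take 51,000.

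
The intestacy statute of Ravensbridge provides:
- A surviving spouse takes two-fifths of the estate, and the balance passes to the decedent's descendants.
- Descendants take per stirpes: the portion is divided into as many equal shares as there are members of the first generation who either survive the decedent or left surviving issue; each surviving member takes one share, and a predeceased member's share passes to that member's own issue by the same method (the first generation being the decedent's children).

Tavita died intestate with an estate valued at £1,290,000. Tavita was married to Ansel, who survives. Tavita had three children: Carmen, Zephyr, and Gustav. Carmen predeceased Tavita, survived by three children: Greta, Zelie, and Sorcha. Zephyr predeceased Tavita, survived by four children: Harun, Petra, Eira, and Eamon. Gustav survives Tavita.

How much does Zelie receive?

Zelie receives £86,000.

Ansel takes two-fifths of £1,290,000 = £516,000. The remaining £774,000 passes to the descendants.
The descendants' portion (£774,000) is divided into 3 shares of £258,000: Gustav takes £258,000; Carmen's £258,000 share passes to Carmen's issue; Zephyr's £258,000 share passes to Zephyr's issue.
Carmen's share (£258,000) is divided into 3 shares of £86,000: Greta, Zelie, and Sorcha each take £86,000.
Zephyr's share (£258,000) is divided into 4 shares of £64,500: Harun, Petra, Eira, and Eamon each take £64,500.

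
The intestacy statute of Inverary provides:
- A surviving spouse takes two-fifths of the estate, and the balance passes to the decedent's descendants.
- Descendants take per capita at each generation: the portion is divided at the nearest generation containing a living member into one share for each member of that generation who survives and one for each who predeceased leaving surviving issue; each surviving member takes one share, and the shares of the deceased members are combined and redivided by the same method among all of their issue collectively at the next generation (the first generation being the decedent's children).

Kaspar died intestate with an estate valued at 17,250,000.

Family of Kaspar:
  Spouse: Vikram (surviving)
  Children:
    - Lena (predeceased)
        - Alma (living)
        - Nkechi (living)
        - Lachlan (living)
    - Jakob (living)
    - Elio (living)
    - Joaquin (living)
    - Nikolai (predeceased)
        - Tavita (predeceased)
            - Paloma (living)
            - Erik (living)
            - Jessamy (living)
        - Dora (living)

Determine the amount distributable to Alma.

Alma receives 828,000.

Vikram takes two-fifths of 17,250,000 = 6,900,000. The remaining 10,350,000 passes to the descendants.
The descendants' portion (10,350,000) is divided at the children's generation into 5 shares of 2,070,000. Jakob, Elio, and Joaquin each take 2,070,000. The 2 shares of the deceased (Lena and Nikolai) are combined into a pool of 4,140,000.
That pool (4,140,000) is divided at the grandchildren's generation into 5 shares of 828,000. Alma, Nkechi, Lachlan, and Dora each take 828,000. The remaining share for the deceased Tavita (828,000) is carried to the next generation.
That pool (828,000) is divided at the great-grandchildren's generation equally among Paloma, Erik, and Jessamy: 276,000 each.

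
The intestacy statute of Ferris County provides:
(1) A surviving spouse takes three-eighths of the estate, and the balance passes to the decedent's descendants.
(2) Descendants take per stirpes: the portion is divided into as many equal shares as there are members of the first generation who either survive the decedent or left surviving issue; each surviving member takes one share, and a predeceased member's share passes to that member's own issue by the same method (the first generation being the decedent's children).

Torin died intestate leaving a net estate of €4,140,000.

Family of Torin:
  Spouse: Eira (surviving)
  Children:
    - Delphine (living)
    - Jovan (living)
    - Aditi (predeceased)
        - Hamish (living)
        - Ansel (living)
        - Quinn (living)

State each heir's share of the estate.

Eira: €1,552,500; Delphine: €862,500; Jovan: €862,500; Hamish: €287,500; Ansel: €287,500; Quinn: €287,500

Eira takes three-eighths of €4,140,000 = €1,552,500. The remaining €2,587,500 passes to the descendants.
The descendants' portion (€2,587,500) is divided into 3 shares of €862,500: Delphine and Jovan each take €862,500; Aditi's €862,500 share passes to Aditi's issue.
Aditi's share (€862,500) is divided into 3 shares of €287,500: Hamish, Ansel, and Quinn each take €287,500.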